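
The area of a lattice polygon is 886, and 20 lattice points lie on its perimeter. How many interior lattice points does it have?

877

Pick's theorem A = I + B/2 − 1 rearranges to I = A − B/2 + 1 = 886 − 20/2 + 1 = 877.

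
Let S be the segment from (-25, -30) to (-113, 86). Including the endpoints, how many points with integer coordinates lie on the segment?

The number of lattice points on a segment between lattice points is gcd(|Δx|,|Δy|) + 1 = gcd(88,116) + 1 = 4 + 1 = 5.

5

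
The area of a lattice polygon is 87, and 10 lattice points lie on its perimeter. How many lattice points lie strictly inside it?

83

Pick's theorem A = I + B/2 − 1 rearranges to I = A − B/2 + 1 = 87 − 10/2 + 1 = 83.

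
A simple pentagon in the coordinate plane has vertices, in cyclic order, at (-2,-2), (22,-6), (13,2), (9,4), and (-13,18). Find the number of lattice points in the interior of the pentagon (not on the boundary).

By the shoelace formula, twice the signed area is |((-2)·(-6) − 22·(-2)) + (22·2 − 13·(-6)) + (13·4 − 9·2) + (9·18 − (-13)·4) + ((-13)·(-2) − (-2)·18)| = 488, so the area is 244.
Along each edge there are gcd(|Δx|,|Δy|)+1 lattice points, so counting each shared vertex once the boundary has gcd(24,4) + gcd(9,8) + gcd(4,2) + gcd(22,14) + gcd(11,20) = 4+1+2+2+1 = 10.
Pick's theorem gives I = A − B/2 + 1 = 244 − 10/2 + 1 = 240.

240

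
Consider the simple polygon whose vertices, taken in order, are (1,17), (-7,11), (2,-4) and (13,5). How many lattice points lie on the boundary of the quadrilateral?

18

The number of boundary lattice points is Σ gcd(|Δx|,|Δy|) = gcd(8,6) + gcd(9,15) + gcd(11,9) + gcd(12,12) = 2+3+1+12 = 18.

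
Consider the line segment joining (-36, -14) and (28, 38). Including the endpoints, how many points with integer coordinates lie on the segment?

5

The number of lattice points on a segment between lattice points is gcd(|Δx|,|Δy|) + 1 = gcd(64,52) + 1 = 4 + 1 = 5.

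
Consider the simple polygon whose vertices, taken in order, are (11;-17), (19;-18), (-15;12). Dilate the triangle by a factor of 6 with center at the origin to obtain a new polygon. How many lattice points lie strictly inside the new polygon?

The shoelace formula gives twice the area as |[11·(-18) − 19·(-17)] + [19·12 − (-15)·(-18)] + [(-15)·(-17) − 11·12]| = 206, so the area is 103.
Summing gcd(|Δx|,|Δy|) over the edges gives the boundary count: gcd(8,1) + gcd(34,30) + gcd(26,29) = 1+2+1 = 4.
Scaling by 6 multiplies the area by 6² = 36 (so the new area is 3708) and multiplies the boundary lattice-point count by 6, giving 24.
By Pick's theorem, the interior count of the dilated polygon is 3708 − 24/2 + 1 = 3697.

3697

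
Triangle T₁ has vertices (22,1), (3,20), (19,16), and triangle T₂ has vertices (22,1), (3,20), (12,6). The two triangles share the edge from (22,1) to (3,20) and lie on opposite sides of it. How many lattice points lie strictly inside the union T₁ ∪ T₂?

The union is the simple quadrilateral with vertices (22,1), (19,16), (3,20), (12,6) in order.
The shoelace formula gives twice the area as |[22·16 − 19·1] + [19·20 − 3·16] + [3·6 − 12·20] + [12·1 − 22·6]| = 323, so the area is 161.5.
The number of boundary lattice points is Σ gcd(|Δx|,|Δy|) = gcd(3,15) + gcd(16,4) + gcd(9,14) + gcd(10,5) = 3+4+1+5 = 13.
By Pick's theorem I = A − B/2 + 1 = 161.5 − 13/2 + 1 = 156.

156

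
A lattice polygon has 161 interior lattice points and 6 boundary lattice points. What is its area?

163

By Pick's theorem, A = I + B/2 − 1 = 161 + 6/2 − 1 = 163.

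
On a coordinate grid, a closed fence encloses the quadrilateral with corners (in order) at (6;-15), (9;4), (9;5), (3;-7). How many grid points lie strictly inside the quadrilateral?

The shoelace formula gives twice the area as |(6·4 − 9·(-15)) + (9·5 − 9·4) + (9·(-7) − 3·5) + (3·(-15) − 6·(-7))| = 87, so the area is 87/2.
Summing gcd(|Δx|,|Δy|) over the edges gives the boundary count: gcd(3,19) + gcd(0,1) + gcd(6,12) + gcd(3,8) = 1+1+6+1 = 9.
Pick's theorem gives I = A − B/2 + 1 = 87/2 − 9/2 + 1 = 40.

40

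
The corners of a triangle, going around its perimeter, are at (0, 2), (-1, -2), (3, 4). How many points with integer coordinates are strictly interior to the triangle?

4

By the shoelace formula, twice the signed area is |[0·(-2) − (-1)·2] + [(-1)·4 − 3·(-2)] + [3·2 − 0·4]| = 10, so the area is 5.
The number of boundary lattice points is Σ gcd(|Δx|,|Δy|) = gcd(1,4) + gcd(4,6) + gcd(3,2) = 1+2+1 = 4.
Pick's theorem gives I = A − B/2 + 1 = 5 − 4/2 + 1 = 4.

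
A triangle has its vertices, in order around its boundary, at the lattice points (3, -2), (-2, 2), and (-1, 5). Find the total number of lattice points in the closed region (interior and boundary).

12

By the shoelace formula, twice the signed area is |[3·2 − (-2)·(-2)] + [(-2)·5 − (-1)·2] + [(-1)·(-2) − 3·5]| = 19, so the area is 19/2.
The number of boundary lattice points is Σ gcd(|Δx|,|Δy|) = gcd(5,4) + gcd(1,3) + gcd(4,7) = 1+1+1 = 3.
Pick's theorem gives I = A − B/2 + 1 = 19/2 − 3/2 + 1 = 9, so the closed region contains I + B = 9 + 3 = 12 lattice points.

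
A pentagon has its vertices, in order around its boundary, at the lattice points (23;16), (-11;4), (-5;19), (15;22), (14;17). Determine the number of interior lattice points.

Using the shoelace formula, 2A = |[23·4 − (-11)·16] + [(-11)·19 − (-5)·4] + [(-5)·22 − 15·19] + [15·17 − 14·22] + [14·16 − 23·17]| = 536, so the area is 268.
Summing gcd(|Δx|,|Δy|) over the edges gives the boundary count: gcd(34,12) + gcd(6,15) + gcd(20,3) + gcd(1,5) + gcd(9,1) = 2+3+1+1+1 = 8.
Pick's theorem gives I = A − B/2 + 1 = 268 − 8/2 + 1 = 265.

265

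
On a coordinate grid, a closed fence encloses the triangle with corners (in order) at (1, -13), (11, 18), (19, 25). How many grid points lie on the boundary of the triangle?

The number of boundary lattice points is Σ gcd(|Δx|,|Δy|) = gcd(10,31) + gcd(8,7) + gcd(18,38) = 1+1+2 = 4.

4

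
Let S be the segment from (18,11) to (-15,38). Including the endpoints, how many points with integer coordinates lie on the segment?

4

The number of lattice points on a segment between lattice points is gcd(|Δx|,|Δy|) + 1 = gcd(33,27) + 1 = 3 + 1 = 4.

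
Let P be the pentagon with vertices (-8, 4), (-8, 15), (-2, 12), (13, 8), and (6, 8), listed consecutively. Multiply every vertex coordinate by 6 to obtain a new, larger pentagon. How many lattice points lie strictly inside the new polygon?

Using the shoelace formula, 2A = |[(-8)·15 − (-8)·4] + [(-8)·12 − (-2)·15] + [(-2)·8 − 13·12] + [13·8 − 6·8] + [6·4 − (-8)·8]| = 182, so the area is 91.
Along each edge there are gcd(|Δx|,|Δy|)+1 lattice points, so counting each shared vertex once the boundary has gcd(0,11) + gcd(6,3) + gcd(15,4) + gcd(7,0) + gcd(14,4) = 11+3+1+7+2 = 24.
Scaling by 6 multiplies the area by 6² = 36 (so the new area is 3276) and multiplies the boundary lattice-point count by 6, giving 144.
By Pick's theorem, the interior count of the dilated polygon is 3276 − 144/2 + 1 = 3205.

3205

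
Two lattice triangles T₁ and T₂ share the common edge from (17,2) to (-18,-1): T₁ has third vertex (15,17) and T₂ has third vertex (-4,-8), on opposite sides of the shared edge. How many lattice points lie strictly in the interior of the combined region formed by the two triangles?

The union is the simple quadrilateral with vertices (17,2), (15,17), (-18,-1), (-4,-8) in order.
The shoelace formula gives twice the area as |[17·17 − 15·2] + [15·(-1) − (-18)·17] + [(-18)·(-8) − (-4)·(-1)] + [(-4)·2 − 17·(-8)]| = 818, so the area is 409.
Along each edge there are gcd(|Δx|,|Δy|)+1 lattice points, so counting each shared vertex once the boundary has gcd(2,15) + gcd(33,18) + gcd(14,7) + gcd(21,10) = 1+3+7+1 = 12.
By Pick's theorem I = A − B/2 + 1 = 409 − 12/2 + 1 = 404.

404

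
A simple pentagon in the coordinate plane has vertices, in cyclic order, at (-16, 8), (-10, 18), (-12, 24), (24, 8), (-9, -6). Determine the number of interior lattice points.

565

Using the shoelace formula, 2A = |[(-16)·18 − (-10)·8] + [(-10)·24 − (-12)·18] + [(-12)·8 − 24·24] + [24·(-6) − (-9)·8] + [(-9)·8 − (-16)·(-6)]| = 1144, so the area is 572.
Summing gcd(|Δx|,|Δy|) over the edges gives the boundary count: gcd(6,10) + gcd(2,6) + gcd(36,16) + gcd(33,14) + gcd(7,14) = 2+2+4+1+7 = 16.
Pick's theorem gives I = A − B/2 + 1 = 572 − 16/2 + 1 = 565.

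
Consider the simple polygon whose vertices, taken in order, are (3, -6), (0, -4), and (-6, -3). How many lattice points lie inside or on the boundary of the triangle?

8

Using the shoelace formula, 2A = |[3·(-4) − 0·(-6)] + [0·(-3) − (-6)·(-4)] + [(-6)·(-6) − 3·(-3)]| = 9, so the area is 4.5.
Along each edge there are gcd(|Δx|,|Δy|)+1 lattice points, so counting each shared vertex once the boundary has gcd(3,2) + gcd(6,1) + gcd(9,3) = 1+1+3 = 5.
Pick's theorem gives I = A − B/2 + 1 = 4.5 − 5/2 + 1 = 3, so the closed region contains I + B = 3 + 5 = 8 lattice points.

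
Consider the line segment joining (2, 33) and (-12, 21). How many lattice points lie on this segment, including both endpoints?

The number of lattice points on a segment between lattice points is gcd(|Δx|,|Δy|) + 1 = gcd(14,12) + 1 = 2 + 1 = 3.

3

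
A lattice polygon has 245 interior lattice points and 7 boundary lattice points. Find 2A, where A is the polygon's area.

Pick's theorem states A = I + B/2 − 1, so A = 245 + 7/2 − 1 = 495/2.
Hence 2A = 495.

495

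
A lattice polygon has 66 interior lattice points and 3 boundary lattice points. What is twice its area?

Pick's theorem states A = I + B/2 − 1, so A = 66 + 3/2 − 1 = 133/2.
Hence 2A = 133.

133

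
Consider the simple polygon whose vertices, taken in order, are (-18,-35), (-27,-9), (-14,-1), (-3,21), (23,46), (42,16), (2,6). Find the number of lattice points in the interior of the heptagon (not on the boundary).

Using the shoelace formula, 2A = |((-18)·(-9) − (-27)·(-35)) + ((-27)·(-1) − (-14)·(-9)) + ((-14)·21 − (-3)·(-1)) + ((-3)·46 − 23·21) + (23·16 − 42·46) + (42·6 − 2·16) + (2·(-35) − (-18)·6)| = 3106, so the area is 1553.
The number of boundary lattice points is Σ gcd(|Δx|,|Δy|) = gcd(9,26) + gcd(13,8) + gcd(11,22) + gcd(26,25) + gcd(19,30) + gcd(40,10) + gcd(20,41) = 1+1+11+1+1+10+1 = 26.
Pick's theorem gives I = A − B/2 + 1 = 1553 − 26/2 + 1 = 1541.

1541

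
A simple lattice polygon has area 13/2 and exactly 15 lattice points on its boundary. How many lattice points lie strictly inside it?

Pick's theorem A = I + B/2 − 1 rearranges to I = A − B/2 + 1 = 13/2 − 15/2 + 1 = 0.

0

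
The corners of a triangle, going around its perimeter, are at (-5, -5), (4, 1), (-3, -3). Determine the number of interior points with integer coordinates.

The shoelace formula gives twice the area as |[(-5)·1 − 4·(-5)] + [4·(-3) − (-3)·1] + [(-3)·(-5) − (-5)·(-3)]| = 6, so the area is 3.
Along each edge there are gcd(|Δx|,|Δy|)+1 lattice points, so counting each shared vertex once the boundary has gcd(9,6) + gcd(7,4) + gcd(2,2) = 3+1+2 = 6.
Pick's theorem gives I = A − B/2 + 1 = 3 − 6/2 + 1 = 1.

1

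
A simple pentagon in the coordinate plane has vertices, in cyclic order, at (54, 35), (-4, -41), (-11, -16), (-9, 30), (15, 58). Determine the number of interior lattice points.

The shoelace formula gives twice the area as |(54·(-41) − (-4)·35) + ((-4)·(-16) − (-11)·(-41)) + ((-11)·30 − (-9)·(-16)) + ((-9)·58 − 15·30) + (15·35 − 54·58)| = 6514, so the area is 3257.
Summing gcd(|Δx|,|Δy|) over the edges gives the boundary count: gcd(58,76) + gcd(7,25) + gcd(2,46) + gcd(24,28) + gcd(39,23) = 2+1+2+4+1 = 10.
Pick's theorem gives I = A − B/2 + 1 = 3257 − 10/2 + 1 = 3253.

3253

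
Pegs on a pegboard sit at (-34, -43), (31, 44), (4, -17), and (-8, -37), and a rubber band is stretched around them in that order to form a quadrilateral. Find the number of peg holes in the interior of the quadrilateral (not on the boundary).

The shoelace formula gives twice the area as |[(-34)·44 − 31·(-43)] + [31·(-17) − 4·44] + [4·(-37) − (-8)·(-17)] + [(-8)·(-43) − (-34)·(-37)]| = 2064, so the area is 1032.
Summing gcd(|Δx|,|Δy|) over the edges gives the boundary count: gcd(65,87) + gcd(27,61) + gcd(12,20) + gcd(26,6) = 1+1+4+2 = 8.
By Pick's theorem A = I + B/2 − 1, so I = 1032 − 8/2 + 1 = 1029.

1029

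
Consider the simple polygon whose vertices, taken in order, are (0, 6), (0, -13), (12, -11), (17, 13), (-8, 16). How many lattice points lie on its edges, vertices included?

25

Summing gcd(|Δx|,|Δy|) over the edges gives the boundary count: gcd(0,19) + gcd(12,2) + gcd(5,24) + gcd(25,3) + gcd(8,10) = 19+2+1+1+2 = 25.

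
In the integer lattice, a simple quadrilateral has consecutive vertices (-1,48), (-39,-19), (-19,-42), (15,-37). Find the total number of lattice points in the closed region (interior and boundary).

The shoelace formula gives twice the area as |((-1)·(-19) − (-39)·48) + ((-39)·(-42) − (-19)·(-19)) + ((-19)·(-37) − 15·(-42)) + (15·48 − (-1)·(-37))| = 5184, so the area is 2592.
Summing gcd(|Δx|,|Δy|) over the edges gives the boundary count: gcd(38,67) + gcd(20,23) + gcd(34,5) + gcd(16,85) = 1+1+1+1 = 4.
Pick's theorem gives I = A − B/2 + 1 = 2592 − 4/2 + 1 = 2591, so the closed region contains I + B = 2591 + 4 = 2595 lattice points.

2595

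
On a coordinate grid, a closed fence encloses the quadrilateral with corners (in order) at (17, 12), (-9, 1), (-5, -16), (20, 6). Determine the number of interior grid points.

The shoelace formula gives twice the area as |[17·1 − (-9)·12] + [(-9)·(-16) − (-5)·1] + [(-5)·6 − 20·(-16)] + [20·12 − 17·6]| = 702, so the area is 351.
The number of boundary lattice points is Σ gcd(|Δx|,|Δy|) = gcd(26,11) + gcd(4,17) + gcd(25,22) + gcd(3,6) = 1+1+1+3 = 6.
By Pick's theorem A = I + B/2 − 1, so I = 351 − 6/2 + 1 = 349.

349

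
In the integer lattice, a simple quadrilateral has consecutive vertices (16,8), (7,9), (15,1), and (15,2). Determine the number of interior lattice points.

27

The shoelace formula gives twice the area as |(16·9 − 7·8) + (7·1 − 15·9) + (15·2 − 15·1) + (15·8 − 16·2)| = 63, so the area is 63/2.
Summing gcd(|Δx|,|Δy|) over the edges gives the boundary count: gcd(9,1) + gcd(8,8) + gcd(0,1) + gcd(1,6) = 1+8+1+1 = 11.
Pick's theorem gives I = A − B/2 + 1 = 63/2 − 11/2 + 1 = 27.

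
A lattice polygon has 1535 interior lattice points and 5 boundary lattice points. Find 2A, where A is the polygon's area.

By Pick's theorem, A = I + B/2 − 1 = 1535 + 5/2 − 1 = 3073/2.
Hence 2A = 3073.

3073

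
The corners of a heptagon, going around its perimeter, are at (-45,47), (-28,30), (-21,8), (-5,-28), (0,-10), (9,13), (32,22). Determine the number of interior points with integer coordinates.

The shoelace formula gives twice the area as |[(-45)·30 − (-28)·47] + [(-28)·8 − (-21)·30] + [(-21)·(-28) − (-5)·8] + [(-5)·(-10) − 0·(-28)] + [0·13 − 9·(-10)] + [9·22 − 32·13] + [32·47 − (-45)·22]| = 3416, so the area is 1708.
The number of boundary lattice points is Σ gcd(|Δx|,|Δy|) = gcd(17,17) + gcd(7,22) + gcd(16,36) + gcd(5,18) + gcd(9,23) + gcd(23,9) + gcd(77,25) = 17+1+4+1+1+1+1 = 26.
Pick's theorem gives I = A − B/2 + 1 = 1708 − 26/2 + 1 = 1696.

1696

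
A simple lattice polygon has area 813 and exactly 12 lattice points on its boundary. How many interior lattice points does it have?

808

From Pick's theorem, I = A − B/2 + 1 = 813 − 12/2 + 1 = 808.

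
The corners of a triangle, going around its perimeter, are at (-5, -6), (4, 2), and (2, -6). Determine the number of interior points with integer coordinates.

Using the shoelace formula, 2A = |[(-5)·2 − 4·(-6)] + [4·(-6) − 2·2] + [2·(-6) − (-5)·(-6)]| = 56, so the area is 28.
Along each edge there are gcd(|Δx|,|Δy|)+1 lattice points, so counting each shared vertex once the boundary has gcd(9,8) + gcd(2,8) + gcd(7,0) = 1+2+7 = 10.
Pick's theorem gives I = A − B/2 + 1 = 28 − 10/2 + 1 = 24.

24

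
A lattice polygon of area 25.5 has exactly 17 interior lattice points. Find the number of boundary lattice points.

Pick's theorem gives A = I + B/2 − 1, so B = 2(A − I + 1) = 2(25.5 − 17 + 1) = 19.

19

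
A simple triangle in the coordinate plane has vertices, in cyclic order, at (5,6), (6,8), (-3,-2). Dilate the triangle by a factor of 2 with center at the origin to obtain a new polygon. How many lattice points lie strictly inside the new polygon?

Using the shoelace formula, 2A = |[5·8 − 6·6] + [6·(-2) − (-3)·8] + [(-3)·6 − 5·(-2)]| = 8, so the area is 4.
Along each edge there are gcd(|Δx|,|Δy|)+1 lattice points, so counting each shared vertex once the boundary has gcd(1,2) + gcd(9,10) + gcd(8,8) = 1+1+8 = 10.
Scaling by 2 multiplies the area by 2² = 4 (so the new area is 16) and multiplies the boundary lattice-point count by 2, giving 20.
By Pick's theorem, the interior count of the dilated polygon is 16 − 20/2 + 1 = 7.

7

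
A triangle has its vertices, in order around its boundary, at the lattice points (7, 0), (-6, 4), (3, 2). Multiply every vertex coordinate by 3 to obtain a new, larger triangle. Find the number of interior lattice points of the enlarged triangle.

Using the shoelace formula, 2A = |(7·4 − (-6)·0) + ((-6)·2 − 3·4) + (3·0 − 7·2)| = 10, so the area is 5.
The number of boundary lattice points is Σ gcd(|Δx|,|Δy|) = gcd(13,4) + gcd(9,2) + gcd(4,2) = 1+1+2 = 4.
Scaling by 3 multiplies the area by 3² = 9 (so the new area is 45) and multiplies the boundary lattice-point count by 3, giving 12.
By Pick's theorem, the interior count of the dilated polygon is 45 − 12/2 + 1 = 40.

40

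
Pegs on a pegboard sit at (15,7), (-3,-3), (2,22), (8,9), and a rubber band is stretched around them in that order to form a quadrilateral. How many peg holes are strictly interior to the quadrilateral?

By the shoelace formula, twice the signed area is |(15·(-3) − (-3)·7) + ((-3)·22 − 2·(-3)) + (2·9 − 8·22) + (8·7 − 15·9)| = 321, so the area is 321/2.
Along each edge there are gcd(|Δx|,|Δy|)+1 lattice points, so counting each shared vertex once the boundary has gcd(18,10) + gcd(5,25) + gcd(6,13) + gcd(7,2) = 2+5+1+1 = 9.
By Pick's theorem A = I + B/2 − 1, so I = 321/2 − 9/2 + 1 = 157.

157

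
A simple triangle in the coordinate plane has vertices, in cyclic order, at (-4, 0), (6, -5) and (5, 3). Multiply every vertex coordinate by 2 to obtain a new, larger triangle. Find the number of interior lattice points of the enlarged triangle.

142

By the shoelace formula, twice the signed area is |((-4)·(-5) − 6·0) + (6·3 − 5·(-5)) + (5·0 − (-4)·3)| = 75, so the area is 75/2.
Along each edge there are gcd(|Δx|,|Δy|)+1 lattice points, so counting each shared vertex once the boundary has gcd(10,5) + gcd(1,8) + gcd(9,3) = 5+1+3 = 9.
Scaling by 2 multiplies the area by 2² = 4 (so the new area is 150) and multiplies the boundary lattice-point count by 2, giving 18.
By Pick's theorem, the interior count of the dilated polygon is 150 − 18/2 + 1 = 142.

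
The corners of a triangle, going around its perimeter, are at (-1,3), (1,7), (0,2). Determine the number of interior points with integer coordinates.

2

The shoelace formula gives twice the area as |((-1)·7 − 1·3) + (1·2 − 0·7) + (0·3 − (-1)·2)| = 6, so the area is 3.
Summing gcd(|Δx|,|Δy|) over the edges gives the boundary count: gcd(2,4) + gcd(1,5) + gcd(1,1) = 2+1+1 = 4.
Pick's theorem gives I = A − B/2 + 1 = 3 − 4/2 + 1 = 2.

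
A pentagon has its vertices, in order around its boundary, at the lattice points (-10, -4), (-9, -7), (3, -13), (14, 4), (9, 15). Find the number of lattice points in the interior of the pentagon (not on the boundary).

By the shoelace formula, twice the signed area is |((-10)·(-7) − (-9)·(-4)) + ((-9)·(-13) − 3·(-7)) + (3·4 − 14·(-13)) + (14·15 − 9·4) + (9·(-4) − (-10)·15)| = 654, so the area is 327.
The number of boundary lattice points is Σ gcd(|Δx|,|Δy|) = gcd(1,3) + gcd(12,6) + gcd(11,17) + gcd(5,11) + gcd(19,19) = 1+6+1+1+19 = 28.
By Pick's theorem A = I + B/2 − 1, so I = 327 − 28/2 + 1 = 314.

314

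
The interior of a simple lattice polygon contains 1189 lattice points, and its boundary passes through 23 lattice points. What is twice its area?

2399

Pick's theorem states A = I + B/2 − 1, so A = 1189 + 23/2 − 1 = 2399/2.
Hence 2A = 2399.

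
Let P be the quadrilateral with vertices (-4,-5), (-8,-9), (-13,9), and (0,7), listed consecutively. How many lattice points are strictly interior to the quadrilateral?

The shoelace formula gives twice the area as |((-4)·(-9) − (-8)·(-5)) + ((-8)·9 − (-13)·(-9)) + ((-13)·7 − 0·9) + (0·(-5) − (-4)·7)| = 256, so the area is 128.
The number of boundary lattice points is Σ gcd(|Δx|,|Δy|) = gcd(4,4) + gcd(5,18) + gcd(13,2) + gcd(4,12) = 4+1+1+4 = 10.
Pick's theorem gives I = A − B/2 + 1 = 128 − 10/2 + 1 = 124.

124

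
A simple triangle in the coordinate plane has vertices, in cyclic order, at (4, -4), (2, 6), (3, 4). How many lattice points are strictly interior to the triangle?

2

The shoelace formula gives twice the area as |(4·6 − 2·(-4)) + (2·4 − 3·6) + (3·(-4) − 4·4)| = 6, so the area is 3.
Along each edge there are gcd(|Δx|,|Δy|)+1 lattice points, so counting each shared vertex once the boundary has gcd(2,10) + gcd(1,2) + gcd(1,8) = 2+1+1 = 4.
Pick's theorem gives I = A − B/2 + 1 = 3 − 4/2 + 1 = 2.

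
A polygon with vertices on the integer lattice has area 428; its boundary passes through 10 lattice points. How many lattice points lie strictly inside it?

Pick's theorem A = I + B/2 − 1 rearranges to I = A − B/2 + 1 = 428 − 10/2 + 1 = 424.

424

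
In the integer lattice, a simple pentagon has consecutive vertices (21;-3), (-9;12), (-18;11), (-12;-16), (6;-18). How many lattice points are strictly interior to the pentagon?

700

By the shoelace formula, twice the signed area is |(21·12 − (-9)·(-3)) + ((-9)·11 − (-18)·12) + ((-18)·(-16) − (-12)·11) + ((-12)·(-18) − 6·(-16)) + (6·(-3) − 21·(-18))| = 1434, so the area is 717.
Along each edge there are gcd(|Δx|,|Δy|)+1 lattice points, so counting each shared vertex once the boundary has gcd(30,15) + gcd(9,1) + gcd(6,27) + gcd(18,2) + gcd(15,15) = 15+1+3+2+15 = 36.
By Pick's theorem A = I + B/2 − 1, so I = 717 − 36/2 + 1 = 700.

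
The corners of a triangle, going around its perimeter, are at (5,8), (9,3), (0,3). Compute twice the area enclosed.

45

Using the shoelace formula, 2A = |[5·3 − 9·8] + [9·3 − 0·3] + [0·8 − 5·3]| = 45, so the area is 45/2.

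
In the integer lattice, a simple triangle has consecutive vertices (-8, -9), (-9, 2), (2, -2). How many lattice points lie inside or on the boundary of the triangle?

61

Using the shoelace formula, 2A = |[(-8)·2 − (-9)·(-9)] + [(-9)·(-2) − 2·2] + [2·(-9) − (-8)·(-2)]| = 117, so the area is 117/2.
The number of boundary lattice points is Σ gcd(|Δx|,|Δy|) = gcd(1,11) + gcd(11,4) + gcd(10,7) = 1+1+1 = 3.
Pick's theorem gives I = A − B/2 + 1 = 117/2 − 3/2 + 1 = 58, so the closed region contains I + B = 58 + 3 = 61 lattice points.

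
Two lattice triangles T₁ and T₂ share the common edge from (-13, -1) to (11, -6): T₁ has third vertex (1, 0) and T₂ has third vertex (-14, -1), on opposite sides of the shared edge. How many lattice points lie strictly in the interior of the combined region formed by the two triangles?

The union is the simple quadrilateral with vertices (-13, -1), (1, 0), (11, -6), (-14, -1) in order.
Using the shoelace formula, 2A = |[(-13)·0 − 1·(-1)] + [1·(-6) − 11·0] + [11·(-1) − (-14)·(-6)] + [(-14)·(-1) − (-13)·(-1)]| = 99, so the area is 49.5.
The number of boundary lattice points is Σ gcd(|Δx|,|Δy|) = gcd(14,1) + gcd(10,6) + gcd(25,5) + gcd(1,0) = 1+2+5+1 = 9.
By Pick's theorem I = A − B/2 + 1 = 49.5 − 9/2 + 1 = 46.

46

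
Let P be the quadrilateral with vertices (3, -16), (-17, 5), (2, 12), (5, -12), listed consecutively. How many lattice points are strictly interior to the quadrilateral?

297

The shoelace formula gives twice the area as |[3·5 − (-17)·(-16)] + [(-17)·12 − 2·5] + [2·(-12) − 5·12] + [5·(-16) − 3·(-12)]| = 599, so the area is 599/2.
Along each edge there are gcd(|Δx|,|Δy|)+1 lattice points, so counting each shared vertex once the boundary has gcd(20,21) + gcd(19,7) + gcd(3,24) + gcd(2,4) = 1+1+3+2 = 7.
Pick's theorem gives I = A − B/2 + 1 = 599/2 − 7/2 + 1 = 297.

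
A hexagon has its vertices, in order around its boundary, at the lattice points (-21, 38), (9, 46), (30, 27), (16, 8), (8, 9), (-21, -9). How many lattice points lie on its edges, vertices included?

Summing gcd(|Δx|,|Δy|) over the edges gives the boundary count: gcd(30,8) + gcd(21,19) + gcd(14,19) + gcd(8,1) + gcd(29,18) + gcd(0,47) = 2+1+1+1+1+47 = 53.

53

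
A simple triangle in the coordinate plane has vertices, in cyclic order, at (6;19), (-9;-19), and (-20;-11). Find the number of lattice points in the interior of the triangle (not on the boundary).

By the shoelace formula, twice the signed area is |(6·(-19) − (-9)·19) + ((-9)·(-11) − (-20)·(-19)) + ((-20)·19 − 6·(-11))| = 538, so the area is 269.
Summing gcd(|Δx|,|Δy|) over the edges gives the boundary count: gcd(15,38) + gcd(11,8) + gcd(26,30) = 1+1+2 = 4.
Pick's theorem gives I = A − B/2 + 1 = 269 − 4/2 + 1 = 268.

268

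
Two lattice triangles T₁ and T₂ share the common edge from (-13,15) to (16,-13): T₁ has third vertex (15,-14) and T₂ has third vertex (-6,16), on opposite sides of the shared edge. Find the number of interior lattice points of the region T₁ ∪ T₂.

140

The union is the simple quadrilateral with vertices (-13,15), (15,-14), (16,-13), (-6,16) in order.
Using the shoelace formula, 2A = |[(-13)·(-14) − 15·15] + [15·(-13) − 16·(-14)] + [16·16 − (-6)·(-13)] + [(-6)·15 − (-13)·16]| = 282, so the area is 141.
Summing gcd(|Δx|,|Δy|) over the edges gives the boundary count: gcd(28,29) + gcd(1,1) + gcd(22,29) + gcd(7,1) = 1+1+1+1 = 4.
By Pick's theorem I = A − B/2 + 1 = 141 − 4/2 + 1 = 140.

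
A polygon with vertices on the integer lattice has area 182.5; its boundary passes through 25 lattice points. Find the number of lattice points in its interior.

171

From Pick's theorem, I = A − B/2 + 1 = 182.5 − 25/2 + 1 = 171.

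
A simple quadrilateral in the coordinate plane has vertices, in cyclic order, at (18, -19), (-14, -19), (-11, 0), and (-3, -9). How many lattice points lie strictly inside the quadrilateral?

233

Using the shoelace formula, 2A = |[18·(-19) − (-14)·(-19)] + [(-14)·0 − (-11)·(-19)] + [(-11)·(-9) − (-3)·0] + [(-3)·(-19) − 18·(-9)]| = 499, so the area is 249.5.
Summing gcd(|Δx|,|Δy|) over the edges gives the boundary count: gcd(32,0) + gcd(3,19) + gcd(8,9) + gcd(21,10) = 32+1+1+1 = 35.
Pick's theorem gives I = A − B/2 + 1 = 249.5 − 35/2 + 1 = 233.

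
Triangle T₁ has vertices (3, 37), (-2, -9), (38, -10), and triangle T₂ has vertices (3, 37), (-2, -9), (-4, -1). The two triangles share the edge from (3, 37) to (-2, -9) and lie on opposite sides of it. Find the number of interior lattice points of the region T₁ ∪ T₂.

987

The union is the simple quadrilateral with vertices (3, 37), (38, -10), (-2, -9), (-4, -1) in order.
By the shoelace formula, twice the signed area is |[3·(-10) − 38·37] + [38·(-9) − (-2)·(-10)] + [(-2)·(-1) − (-4)·(-9)] + [(-4)·37 − 3·(-1)]| = 1977, so the area is 988.5.
Summing gcd(|Δx|,|Δy|) over the edges gives the boundary count: gcd(35,47) + gcd(40,1) + gcd(2,8) + gcd(7,38) = 1+1+2+1 = 5.
By Pick's theorem I = A − B/2 + 1 = 988.5 − 5/2 + 1 = 987.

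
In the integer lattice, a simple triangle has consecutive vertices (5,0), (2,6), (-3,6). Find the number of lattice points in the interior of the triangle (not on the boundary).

11

By the shoelace formula, twice the signed area is |(5·6 − 2·0) + (2·6 − (-3)·6) + ((-3)·0 − 5·6)| = 30, so the area is 15.
Summing gcd(|Δx|,|Δy|) over the edges gives the boundary count: gcd(3,6) + gcd(5,0) + gcd(8,6) = 3+5+2 = 10.
Pick's theorem gives I = A − B/2 + 1 = 15 − 10/2 + 1 = 11.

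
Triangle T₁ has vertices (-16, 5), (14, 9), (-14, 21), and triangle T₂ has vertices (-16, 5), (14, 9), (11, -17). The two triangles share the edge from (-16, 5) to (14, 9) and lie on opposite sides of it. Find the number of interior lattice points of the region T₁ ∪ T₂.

617

The union is the simple quadrilateral with vertices (-16, 5), (-14, 21), (14, 9), (11, -17) in order.
Using the shoelace formula, 2A = |((-16)·21 − (-14)·5) + ((-14)·9 − 14·21) + (14·(-17) − 11·9) + (11·5 − (-16)·(-17))| = 1240, so the area is 620.
The number of boundary lattice points is Σ gcd(|Δx|,|Δy|) = gcd(2,16) + gcd(28,12) + gcd(3,26) + gcd(27,22) = 2+4+1+1 = 8.
By Pick's theorem I = A − B/2 + 1 = 620 − 8/2 + 1 = 617.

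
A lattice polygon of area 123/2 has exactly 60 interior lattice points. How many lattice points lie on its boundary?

5

Pick's theorem gives A = I + B/2 − 1, so B = 2(A − I + 1) = 2(123/2 − 60 + 1) = 5.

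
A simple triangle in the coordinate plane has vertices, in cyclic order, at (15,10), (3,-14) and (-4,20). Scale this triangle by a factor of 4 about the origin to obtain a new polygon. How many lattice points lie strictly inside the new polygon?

The shoelace formula gives twice the area as |(15·(-14) − 3·10) + (3·20 − (-4)·(-14)) + ((-4)·10 − 15·20)| = 576, so the area is 288.
The number of boundary lattice points is Σ gcd(|Δx|,|Δy|) = gcd(12,24) + gcd(7,34) + gcd(19,10) = 12+1+1 = 14.
Scaling by 4 multiplies the area by 4² = 16 (so the new area is 4608) and multiplies the boundary lattice-point count by 4, giving 56.
By Pick's theorem, the interior count of the dilated polygon is 4608 − 56/2 + 1 = 4581.

4581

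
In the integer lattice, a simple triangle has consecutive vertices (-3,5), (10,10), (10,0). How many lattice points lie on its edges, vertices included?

The number of boundary lattice points is Σ gcd(|Δx|,|Δy|) = gcd(13,5) + gcd(0,10) + gcd(13,5) = 1+10+1 = 12.

12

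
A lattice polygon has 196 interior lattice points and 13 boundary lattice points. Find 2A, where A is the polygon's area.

403

Pick's theorem states A = I + B/2 − 1, so A = 196 + 13/2 − 1 = 403/2.
Hence 2A = 403.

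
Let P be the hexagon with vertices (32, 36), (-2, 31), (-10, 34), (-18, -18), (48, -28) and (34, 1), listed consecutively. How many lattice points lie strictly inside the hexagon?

The shoelace formula gives twice the area as |[32·31 − (-2)·36] + [(-2)·34 − (-10)·31] + [(-10)·(-18) − (-18)·34] + [(-18)·(-28) − 48·(-18)] + [48·1 − 34·(-28)] + [34·36 − 32·1]| = 5658, so the area is 2829.
Summing gcd(|Δx|,|Δy|) over the edges gives the boundary count: gcd(34,5) + gcd(8,3) + gcd(8,52) + gcd(66,10) + gcd(14,29) + gcd(2,35) = 1+1+4+2+1+1 = 10.
By Pick's theorem A = I + B/2 − 1, so I = 2829 − 10/2 + 1 = 2825.

2825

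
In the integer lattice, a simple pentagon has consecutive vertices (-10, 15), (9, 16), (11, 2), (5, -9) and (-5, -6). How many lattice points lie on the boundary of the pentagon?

6

The number of boundary lattice points is Σ gcd(|Δx|,|Δy|) = gcd(19,1) + gcd(2,14) + gcd(6,11) + gcd(10,3) + gcd(5,21) = 1+2+1+1+1 = 6.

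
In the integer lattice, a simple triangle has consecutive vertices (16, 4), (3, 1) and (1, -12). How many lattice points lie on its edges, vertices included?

3

The number of boundary lattice points is Σ gcd(|Δx|,|Δy|) = gcd(13,3) + gcd(2,13) + gcd(15,16) = 1+1+1 = 3.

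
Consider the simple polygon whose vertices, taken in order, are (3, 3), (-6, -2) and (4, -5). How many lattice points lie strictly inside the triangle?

38

By the shoelace formula, twice the signed area is |(3·(-2) − (-6)·3) + ((-6)·(-5) − 4·(-2)) + (4·3 − 3·(-5))| = 77, so the area is 77/2.
Summing gcd(|Δx|,|Δy|) over the edges gives the boundary count: gcd(9,5) + gcd(10,3) + gcd(1,8) = 1+1+1 = 3.
Pick's theorem gives I = A − B/2 + 1 = 77/2 − 3/2 + 1 = 38.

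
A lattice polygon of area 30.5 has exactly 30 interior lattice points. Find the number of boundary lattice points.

Pick's theorem gives A = I + B/2 − 1, so B = 2(A − I + 1) = 2(30.5 − 30 + 1) = 3.

3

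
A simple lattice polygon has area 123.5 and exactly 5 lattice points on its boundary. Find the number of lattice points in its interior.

122

From Pick's theorem, I = A − B/2 + 1 = 123.5 − 5/2 + 1 = 122.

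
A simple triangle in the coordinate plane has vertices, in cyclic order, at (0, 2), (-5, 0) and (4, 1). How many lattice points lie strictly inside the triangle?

By the shoelace formula, twice the signed area is |[0·0 − (-5)·2] + [(-5)·1 − 4·0] + [4·2 − 0·1]| = 13, so the area is 13/2.
Summing gcd(|Δx|,|Δy|) over the edges gives the boundary count: gcd(5,2) + gcd(9,1) + gcd(4,1) = 1+1+1 = 3.
Pick's theorem gives I = A − B/2 + 1 = 13/2 − 3/2 + 1 = 6.

6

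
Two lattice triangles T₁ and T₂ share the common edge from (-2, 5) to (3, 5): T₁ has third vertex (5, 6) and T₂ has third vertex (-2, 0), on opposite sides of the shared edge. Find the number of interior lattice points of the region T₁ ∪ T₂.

The union is the simple quadrilateral with vertices (-2, 5), (5, 6), (3, 5), (-2, 0) in order.
Using the shoelace formula, 2A = |((-2)·6 − 5·5) + (5·5 − 3·6) + (3·0 − (-2)·5) + ((-2)·5 − (-2)·0)| = 30, so the area is 15.
Summing gcd(|Δx|,|Δy|) over the edges gives the boundary count: gcd(7,1) + gcd(2,1) + gcd(5,5) + gcd(0,5) = 1+1+5+5 = 12.
By Pick's theorem I = A − B/2 + 1 = 15 − 12/2 + 1 = 10.

10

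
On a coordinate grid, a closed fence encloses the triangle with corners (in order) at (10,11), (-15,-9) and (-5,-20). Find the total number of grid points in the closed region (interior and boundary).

The shoelace formula gives twice the area as |[10·(-9) − (-15)·11] + [(-15)·(-20) − (-5)·(-9)] + [(-5)·11 − 10·(-20)]| = 475, so the area is 237.5.
Summing gcd(|Δx|,|Δy|) over the edges gives the boundary count: gcd(25,20) + gcd(10,11) + gcd(15,31) = 5+1+1 = 7.
Pick's theorem gives I = A − B/2 + 1 = 237.5 − 7/2 + 1 = 235, so the closed region contains I + B = 235 + 7 = 242 lattice points.

242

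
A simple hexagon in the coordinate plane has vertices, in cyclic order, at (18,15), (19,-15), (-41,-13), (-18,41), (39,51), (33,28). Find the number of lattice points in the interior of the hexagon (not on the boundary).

Using the shoelace formula, 2A = |(18·(-15) − 19·15) + (19·(-13) − (-41)·(-15)) + ((-41)·41 − (-18)·(-13)) + ((-18)·51 − 39·41) + (39·28 − 33·51) + (33·15 − 18·28)| = 6449, so the area is 3224.5.
Along each edge there are gcd(|Δx|,|Δy|)+1 lattice points, so counting each shared vertex once the boundary has gcd(1,30) + gcd(60,2) + gcd(23,54) + gcd(57,10) + gcd(6,23) + gcd(15,13) = 1+2+1+1+1+1 = 7.
Pick's theorem gives I = A − B/2 + 1 = 3224.5 − 7/2 + 1 = 3222.

3222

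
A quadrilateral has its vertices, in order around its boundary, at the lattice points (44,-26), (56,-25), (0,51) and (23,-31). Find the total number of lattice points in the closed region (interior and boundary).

1407

By the shoelace formula, twice the signed area is |[44·(-25) − 56·(-26)] + [56·51 − 0·(-25)] + [0·(-31) − 23·51] + [23·(-26) − 44·(-31)]| = 2805, so the area is 2805/2.
Along each edge there are gcd(|Δx|,|Δy|)+1 lattice points, so counting each shared vertex once the boundary has gcd(12,1) + gcd(56,76) + gcd(23,82) + gcd(21,5) = 1+4+1+1 = 7.
Pick's theorem gives I = A − B/2 + 1 = 2805/2 − 7/2 + 1 = 1400, so the closed region contains I + B = 1400 + 7 = 1407 lattice points.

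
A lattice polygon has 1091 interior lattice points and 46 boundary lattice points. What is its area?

1113

Pick's theorem states A = I + B/2 − 1, so A = 1091 + 46/2 − 1 = 1113.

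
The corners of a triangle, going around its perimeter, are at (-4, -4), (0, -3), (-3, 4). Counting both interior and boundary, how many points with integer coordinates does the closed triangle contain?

The shoelace formula gives twice the area as |[(-4)·(-3) − 0·(-4)] + [0·4 − (-3)·(-3)] + [(-3)·(-4) − (-4)·4]| = 31, so the area is 31/2.
Along each edge there are gcd(|Δx|,|Δy|)+1 lattice points, so counting each shared vertex once the boundary has gcd(4,1) + gcd(3,7) + gcd(1,8) = 1+1+1 = 3.
Pick's theorem gives I = A − B/2 + 1 = 31/2 − 3/2 + 1 = 15, so the closed region contains I + B = 15 + 3 = 18 lattice points.

18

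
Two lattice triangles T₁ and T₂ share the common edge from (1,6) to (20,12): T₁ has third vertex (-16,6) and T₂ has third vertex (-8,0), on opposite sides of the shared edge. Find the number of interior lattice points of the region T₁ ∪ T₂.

The union is the simple quadrilateral with vertices (1,6), (-16,6), (20,12), (-8,0) in order.
By the shoelace formula, twice the signed area is |[1·6 − (-16)·6] + [(-16)·12 − 20·6] + [20·0 − (-8)·12] + [(-8)·6 − 1·0]| = 162, so the area is 81.
Along each edge there are gcd(|Δx|,|Δy|)+1 lattice points, so counting each shared vertex once the boundary has gcd(17,0) + gcd(36,6) + gcd(28,12) + gcd(9,6) = 17+6+4+3 = 30.
By Pick's theorem I = A − B/2 + 1 = 81 − 30/2 + 1 = 67.

67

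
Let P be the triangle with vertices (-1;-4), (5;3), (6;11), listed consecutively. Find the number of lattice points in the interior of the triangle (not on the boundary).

The shoelace formula gives twice the area as |((-1)·3 − 5·(-4)) + (5·11 − 6·3) + (6·(-4) − (-1)·11)| = 41, so the area is 41/2.
Along each edge there are gcd(|Δx|,|Δy|)+1 lattice points, so counting each shared vertex once the boundary has gcd(6,7) + gcd(1,8) + gcd(7,15) = 1+1+1 = 3.
Pick's theorem gives I = A − B/2 + 1 = 41/2 − 3/2 + 1 = 20.

20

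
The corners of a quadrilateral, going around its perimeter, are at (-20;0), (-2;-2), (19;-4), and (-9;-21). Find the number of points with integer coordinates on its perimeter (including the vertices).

The number of boundary lattice points is Σ gcd(|Δx|,|Δy|) = gcd(18,2) + gcd(21,2) + gcd(28,17) + gcd(11,21) = 2+1+1+1 = 5.

5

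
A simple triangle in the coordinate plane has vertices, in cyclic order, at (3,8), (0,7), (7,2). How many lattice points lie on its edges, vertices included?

Summing gcd(|Δx|,|Δy|) over the edges gives the boundary count: gcd(3,1) + gcd(7,5) + gcd(4,6) = 1+1+2 = 4.

4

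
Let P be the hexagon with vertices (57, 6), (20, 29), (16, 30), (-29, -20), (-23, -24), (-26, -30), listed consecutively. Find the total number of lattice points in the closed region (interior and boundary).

Using the shoelace formula, 2A = |(57·29 − 20·6) + (20·30 − 16·29) + (16·(-20) − (-29)·30) + ((-29)·(-24) − (-23)·(-20)) + ((-23)·(-30) − (-26)·(-24)) + ((-26)·6 − 57·(-30))| = 4075, so the area is 4075/2.
Summing gcd(|Δx|,|Δy|) over the edges gives the boundary count: gcd(37,23) + gcd(4,1) + gcd(45,50) + gcd(6,4) + gcd(3,6) + gcd(83,36) = 1+1+5+2+3+1 = 13.
Pick's theorem gives I = A − B/2 + 1 = 4075/2 − 13/2 + 1 = 2032, so the closed region contains I + B = 2032 + 13 = 2045 lattice points.

2045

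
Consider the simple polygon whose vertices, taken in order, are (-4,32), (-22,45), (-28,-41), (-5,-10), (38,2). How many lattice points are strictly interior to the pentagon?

2173

Using the shoelace formula, 2A = |((-4)·45 − (-22)·32) + ((-22)·(-41) − (-28)·45) + ((-28)·(-10) − (-5)·(-41)) + ((-5)·2 − 38·(-10)) + (38·32 − (-4)·2)| = 4355, so the area is 4355/2.
Summing gcd(|Δx|,|Δy|) over the edges gives the boundary count: gcd(18,13) + gcd(6,86) + gcd(23,31) + gcd(43,12) + gcd(42,30) = 1+2+1+1+6 = 11.
Pick's theorem gives I = A − B/2 + 1 = 4355/2 − 11/2 + 1 = 2173.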